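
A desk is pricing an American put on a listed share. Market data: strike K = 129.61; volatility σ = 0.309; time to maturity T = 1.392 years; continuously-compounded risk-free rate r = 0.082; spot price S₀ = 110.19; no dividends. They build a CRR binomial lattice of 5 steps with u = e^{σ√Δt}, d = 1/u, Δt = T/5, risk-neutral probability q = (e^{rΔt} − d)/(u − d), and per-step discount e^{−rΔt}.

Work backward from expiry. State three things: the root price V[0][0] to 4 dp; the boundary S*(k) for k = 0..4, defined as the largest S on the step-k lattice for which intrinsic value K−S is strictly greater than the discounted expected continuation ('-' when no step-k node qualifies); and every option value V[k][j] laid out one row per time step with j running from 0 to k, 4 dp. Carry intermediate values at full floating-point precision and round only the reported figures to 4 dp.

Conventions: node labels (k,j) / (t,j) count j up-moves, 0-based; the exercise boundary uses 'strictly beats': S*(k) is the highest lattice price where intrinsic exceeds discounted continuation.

price = 22.6797
boundary = - 93.6127 79.5294 93.6127 110.1900
tree:
22.6797
35.9973 11.8503
50.0806 21.1645 4.1013
62.0452 35.9973 8.9246 0.0000
72.2098 50.0806 19.4200 0.0000 0.0000
80.8452 62.0452 35.9973 0.0000 0.0000 0.0000

params: Δt=0.27840 u=1.17708 d=0.84956 q=0.52983 e^(-rΔt)=0.97743
t_5 payoffs: 80.8452 62.0452 35.9973 0.0000 0.0000 0.0000
t_4: node(4,0) S=57.4002 payoff=72.2098 vs cont=69.2845 → 72.2098 [stop]  node(4,1) S=79.5294 payoff=50.0806 vs cont=47.1553 → 50.0806 [stop]  node(4,2) S=110.1900 payoff=19.4200 vs cont=16.5427 → 19.4200 [stop]  node(4,3) S=152.6710 payoff=0.0000 vs cont=0.0000 → 0.0000 [wait]  node(4,4) S=211.5295 payoff=0.0000 vs cont=0.0000 → 0.0000 [wait]  ⇒ S*(4)=110.1900
t_3: node(3,0) S=67.5648 payoff=62.0452 vs cont=59.1199 → 62.0452 [stop]  node(3,1) S=93.6127 payoff=35.9973 vs cont=33.0719 → 35.9973 [stop]  node(3,2) S=129.7028 payoff=0.0000 vs cont=8.9246 → 8.9246 [wait]  node(3,3) S=179.7065 payoff=0.0000 vs cont=0.0000 → 0.0000 [wait]  ⇒ S*(3)=93.6127
t_2: node(2,0) S=79.5294 payoff=50.0806 vs cont=47.1553 → 50.0806 [stop]  node(2,1) S=110.1900 payoff=19.4200 vs cont=21.1645 → 21.1645 [wait]  node(2,2) S=152.6710 payoff=0.0000 vs cont=4.1013 → 4.1013 [wait]  ⇒ S*(2)=79.5294
t_1: node(1,0) S=93.6127 payoff=35.9973 vs cont=33.9754 → 35.9973 [stop]  node(1,1) S=129.7028 payoff=0.0000 vs cont=11.8503 → 11.8503 [wait]  ⇒ S*(1)=93.6127
t_0: node(0,0) S=110.1900 payoff=19.4200 vs cont=22.6797 → 22.6797 [wait]  ⇒ S*(0)=-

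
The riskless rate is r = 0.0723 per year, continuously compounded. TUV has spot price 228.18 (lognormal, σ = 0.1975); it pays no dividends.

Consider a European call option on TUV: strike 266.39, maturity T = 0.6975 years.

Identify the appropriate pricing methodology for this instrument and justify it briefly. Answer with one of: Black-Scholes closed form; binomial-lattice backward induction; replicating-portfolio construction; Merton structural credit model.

framework: Black-Scholes closed form

Key observation: a European claim on TUV (strike 266.39) — a lognormal (GBM) underlying with constant rate and volatility — has an exact closed-form value; no lattice or capital structure is involved.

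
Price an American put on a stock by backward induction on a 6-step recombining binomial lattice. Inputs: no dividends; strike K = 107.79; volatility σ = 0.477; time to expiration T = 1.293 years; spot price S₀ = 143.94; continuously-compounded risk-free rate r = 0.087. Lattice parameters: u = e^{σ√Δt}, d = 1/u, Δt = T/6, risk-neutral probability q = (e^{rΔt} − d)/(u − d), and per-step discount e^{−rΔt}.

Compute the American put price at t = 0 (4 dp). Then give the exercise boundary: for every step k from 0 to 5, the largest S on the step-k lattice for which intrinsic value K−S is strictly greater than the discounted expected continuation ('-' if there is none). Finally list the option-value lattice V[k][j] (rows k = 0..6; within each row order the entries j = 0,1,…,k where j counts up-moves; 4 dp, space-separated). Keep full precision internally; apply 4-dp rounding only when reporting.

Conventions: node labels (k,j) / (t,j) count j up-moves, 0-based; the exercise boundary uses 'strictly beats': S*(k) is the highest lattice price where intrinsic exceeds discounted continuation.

Δt=0.21550  u=1.24786  d=0.80137  q=0.48725  discount=0.98143
step 6 (expiry): payoffs max(K−S,0) = 69.6677 48.4274 15.3527 0.0000 0.0000 0.0000 0.0000
step 5: (k=5,j=0): S=47.5714, K−S=60.2186, hold=58.2165 ⇒ V=60.2186 exercise | (k=5,j=1): S=74.0765, K−S=33.7135, hold=31.7114 ⇒ V=33.7135 exercise | (k=5,j=2): S=115.3492, K−S=0.0000, hold=7.7258 ⇒ V=7.7258 continue | (k=5,j=3): S=179.6175, K−S=0.0000, hold=0.0000 ⇒ V=0.0000 continue | (k=5,j=4): S=279.6937, K−S=0.0000, hold=0.0000 ⇒ V=0.0000 continue | (k=5,j=5): S=435.5287, K−S=0.0000, hold=0.0000 ⇒ V=0.0000 continue  boundary S*=74.0765
step 4: (k=4,j=0): S=59.3626, K−S=48.4274, hold=46.4253 ⇒ V=48.4274 exercise | (k=4,j=1): S=92.4373, K−S=15.3527, hold=20.6599 ⇒ V=20.6599 continue | (k=4,j=2): S=143.9400, K−S=0.0000, hold=3.8878 ⇒ V=3.8878 continue | (k=4,j=3): S=224.1381, K−S=0.0000, hold=0.0000 ⇒ V=0.0000 continue | (k=4,j=4): S=349.0195, K−S=0.0000, hold=0.0000 ⇒ V=0.0000 continue  boundary S*=59.3626
step 3: (k=3,j=0): S=74.0765, K−S=33.7135, hold=34.2494 ⇒ V=34.2494 continue | (k=3,j=1): S=115.3492, K−S=0.0000, hold=12.2557 ⇒ V=12.2557 continue | (k=3,j=2): S=179.6175, K−S=0.0000, hold=1.9564 ⇒ V=1.9564 continue | (k=3,j=3): S=279.6937, K−S=0.0000, hold=0.0000 ⇒ V=0.0000 continue  boundary S*=-
step 2: (k=2,j=0): S=92.4373, K−S=15.3527, hold=23.0958 ⇒ V=23.0958 continue | (k=2,j=1): S=143.9400, K−S=0.0000, hold=7.1029 ⇒ V=7.1029 continue | (k=2,j=2): S=224.1381, K−S=0.0000, hold=0.9845 ⇒ V=0.9845 continue  boundary S*=-
step 1: (k=1,j=0): S=115.3492, K−S=0.0000, hold=15.0190 ⇒ V=15.0190 continue | (k=1,j=1): S=179.6175, K−S=0.0000, hold=4.0452 ⇒ V=4.0452 continue  boundary S*=-
step 0: (k=0,j=0): S=143.9400, K−S=0.0000, hold=9.4923 ⇒ V=9.4923 continue  boundary S*=-

price = 9.4923
boundary = - - - - 59.3626 74.0765
tree:
9.4923
15.0190 4.0452
23.0958 7.1029 0.9845
34.2494 12.2557 1.9564 0.0000
48.4274 20.6599 3.8878 0.0000 0.0000
60.2186 33.7135 7.7258 0.0000 0.0000 0.0000
69.6677 48.4274 15.3527 0.0000 0.0000 0.0000 0.0000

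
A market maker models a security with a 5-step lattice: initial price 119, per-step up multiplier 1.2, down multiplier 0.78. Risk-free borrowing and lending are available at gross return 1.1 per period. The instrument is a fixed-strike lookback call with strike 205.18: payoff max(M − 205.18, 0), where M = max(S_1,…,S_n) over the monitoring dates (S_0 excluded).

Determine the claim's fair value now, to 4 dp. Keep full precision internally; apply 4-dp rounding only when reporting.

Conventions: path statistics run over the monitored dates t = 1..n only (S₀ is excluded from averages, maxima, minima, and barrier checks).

price = 16.5969

With p* = (R−d)/(u−d) = 0.7619, sum probability × payoff across the paths and divide by R^5.
Enumerate all 2^5 = 32 price paths (U = up ×1.2, D = down ×0.78); each path with k up-moves has probability p*^k·(1−p*)^(5−k).
DDDDD: M=92.8200, payoff=0.0000, prob=0.000765
UDDDD: M=142.8000, payoff=0.0000, prob=0.002449
DUDDD: M=111.3840, payoff=0.0000, prob=0.002449
UUDDD: M=171.3600, payoff=0.0000, prob=0.007835
DDUDD: M=92.8200, payoff=0.0000, prob=0.002449
UDUDD: M=142.8000, payoff=0.0000, prob=0.007835
DUUDD: M=133.6608, payoff=0.0000, prob=0.007835
UUUDD: M=205.6320, payoff=0.4520, prob=0.025073
DDDUD: M=92.8200, payoff=0.0000, prob=0.002449
UDDUD: M=142.8000, payoff=0.0000, prob=0.007835
DUDUD: M=111.3840, payoff=0.0000, prob=0.007835
UUDUD: M=171.3600, payoff=0.0000, prob=0.025073
DDUUD: M=104.2554, payoff=0.0000, prob=0.007835
UDUUD: M=160.3930, payoff=0.0000, prob=0.025073
DUUUD: M=160.3930, payoff=0.0000, prob=0.025073
UUUUD: M=246.7584, payoff=41.5784, prob=0.080233
DDDDU: M=92.8200, payoff=0.0000, prob=0.002449
UDDDU: M=142.8000, payoff=0.0000, prob=0.007835
DUDDU: M=111.3840, payoff=0.0000, prob=0.007835
UUDDU: M=171.3600, payoff=0.0000, prob=0.025073
DDUDU: M=92.8200, payoff=0.0000, prob=0.007835
UDUDU: M=142.8000, payoff=0.0000, prob=0.025073
DUUDU: M=133.6608, payoff=0.0000, prob=0.025073
UUUDU: M=205.6320, payoff=0.4520, prob=0.080233
DDDUU: M=92.8200, payoff=0.0000, prob=0.007835
UDDUU: M=142.8000, payoff=0.0000, prob=0.025073
DUDUU: M=125.1065, payoff=0.0000, prob=0.025073
UUDUU: M=192.4716, payoff=0.0000, prob=0.080233
DDUUU: M=125.1065, payoff=0.0000, prob=0.025073
UDUUU: M=192.4716, payoff=0.0000, prob=0.080233
DUUUU: M=192.4716, payoff=0.0000, prob=0.080233
UUUUU: M=296.1101, payoff=90.9301, prob=0.256746
Price = Σ prob·payoff / R^5 = 26.729482 / 1.610510 = 16.5969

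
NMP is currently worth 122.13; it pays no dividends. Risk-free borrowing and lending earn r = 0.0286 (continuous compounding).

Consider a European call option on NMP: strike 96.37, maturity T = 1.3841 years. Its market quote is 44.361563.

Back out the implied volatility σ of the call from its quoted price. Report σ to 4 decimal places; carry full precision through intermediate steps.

sigma = 0.5505

At σ = 0.5505 the Black–Scholes value reproduces the quote:
σ√T = 0.5505·√1.3841 = 0.647651
d₁ = (ln(S/K) + (r+σ²/2)T) / (σ√T) = (ln(122.13/96.37) + (0.0286+0.5505²/2)·1.3841) / 0.647651 = (0.236891 + 0.249311) / 0.647651 = 0.750716
d₂ = d₁ − σ√T = 0.750716 − 0.647651 = 0.103065
e^{−rT} = 0.961188
N(d₁) = 0.773588,  N(d₂) = 0.541044
V = S·N(d₁) − K·e^{−rT}·N(d₂) = 94.478344 − 50.116781 = 44.361563 (the quoted price), and the Black–Scholes price is strictly increasing in σ, so σ is unique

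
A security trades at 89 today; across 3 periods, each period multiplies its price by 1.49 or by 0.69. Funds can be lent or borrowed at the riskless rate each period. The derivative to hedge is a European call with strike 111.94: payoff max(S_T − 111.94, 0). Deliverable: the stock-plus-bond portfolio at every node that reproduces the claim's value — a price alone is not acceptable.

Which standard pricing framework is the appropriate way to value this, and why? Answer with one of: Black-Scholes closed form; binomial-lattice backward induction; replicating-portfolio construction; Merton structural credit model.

framework: replicating-portfolio construction

Key observation: the mandate to exhibit the hedge at every date and state singles out the replicating-portfolio construction on the 3-period tree with factors 1.49 and 0.69 from 89.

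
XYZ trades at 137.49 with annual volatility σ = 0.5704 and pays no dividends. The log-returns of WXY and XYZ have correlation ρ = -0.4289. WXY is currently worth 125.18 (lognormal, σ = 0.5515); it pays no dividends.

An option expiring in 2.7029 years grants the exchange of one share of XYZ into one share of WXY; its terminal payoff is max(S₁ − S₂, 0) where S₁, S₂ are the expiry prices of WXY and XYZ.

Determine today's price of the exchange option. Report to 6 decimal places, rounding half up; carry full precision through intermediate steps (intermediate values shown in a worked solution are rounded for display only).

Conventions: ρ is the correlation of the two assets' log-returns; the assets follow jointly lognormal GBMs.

exchange price = 68.072903

σ_eff = √(σ₁² + σ₂² − 2ρσ₁σ₂) = √(0.5515² + 0.5704² − 2·-0.4289·0.5515·0.5704) = 0.948341
d₁ = (ln(S₁/S₂) + (q₂ − q₁ + σ_eff²/2)T) / (σ_eff√T) = (ln(125.18/137.49) + (0.0 − 0.0 + 0.449676)·2.7029) / 1.559121 = 0.719399
d₂ = d₁ − σ_eff√T = 0.719399 − 1.559121 = -0.839721
N(d₁) = 0.764052,  N(d₂) = 0.200532
V = S₁·e^{−q₁T}·N(d₁) − S₂·e^{−q₂T}·N(d₂) = 95.644089 − 27.571186 = 68.072903
Key observation: the rate r is irrelevant here: denominating values in XYZ turns the exchange into a ratio option on S₁/S₂, and discounting at r drops out.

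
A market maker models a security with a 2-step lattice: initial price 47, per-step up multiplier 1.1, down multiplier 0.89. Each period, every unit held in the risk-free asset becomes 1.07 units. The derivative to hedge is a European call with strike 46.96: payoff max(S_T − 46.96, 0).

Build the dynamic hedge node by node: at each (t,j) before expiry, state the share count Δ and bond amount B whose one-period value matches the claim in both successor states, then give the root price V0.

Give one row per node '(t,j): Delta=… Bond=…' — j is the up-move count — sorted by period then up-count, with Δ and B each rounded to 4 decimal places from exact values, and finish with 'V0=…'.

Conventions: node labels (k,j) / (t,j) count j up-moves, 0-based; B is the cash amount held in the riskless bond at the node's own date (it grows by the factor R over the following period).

Arbitrage-free pricing uses the up-move probability p* = (R−d)/(u−d) = 0.8571, discounting each step at R = 1.07.
Payoffs at expiry: V(2,0)=0.0000, V(2,1)=0.0000, V(2,2)=9.9100
  t=1,j=0: stock 41.8300 → up 46.0130 (V=0.0000), down 37.2287 (V=0.0000). Price 0.0000; hedge Δ=0.0000, bond B=0.0000.
  t=1,j=1: stock 51.7000 → up 56.8700 (V=9.9100), down 46.0130 (V=0.0000). Price 7.9386; hedge Δ=0.9128, bond B=-39.2519.
  t=0,j=0: stock 47.0000 → up 51.7000 (V=7.9386), down 41.8300 (V=0.0000). Price 6.3593; hedge Δ=0.8043, bond B=-31.4434.
Check: Δ(0,0)·S0 + B(0,0) = 6.3593 = V0.

(0,0): Delta=0.8043 Bond=-31.4434
(1,0): Delta=0.0000 Bond=0.0000
(1,1): Delta=0.9128 Bond=-39.2519
V0=6.3593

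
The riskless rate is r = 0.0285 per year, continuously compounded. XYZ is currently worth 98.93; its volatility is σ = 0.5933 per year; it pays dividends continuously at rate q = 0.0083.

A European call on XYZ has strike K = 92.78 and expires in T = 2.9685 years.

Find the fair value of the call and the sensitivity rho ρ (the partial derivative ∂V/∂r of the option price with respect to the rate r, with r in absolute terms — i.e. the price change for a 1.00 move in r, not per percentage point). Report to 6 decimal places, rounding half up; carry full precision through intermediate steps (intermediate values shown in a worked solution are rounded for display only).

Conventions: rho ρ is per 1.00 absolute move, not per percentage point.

σ√T = 0.5933·√2.9685 = 1.022216
d₁ = (ln(S/K) + (r−q+σ²/2)T) / (σ√T) = (ln(98.93/92.78) + (0.0285−0.0083+0.5933²/2)·2.9685) / 1.022216 = (0.064181 + 0.582427) / 1.022216 = 0.632555
d₂ = d₁ − σ√T = 0.632555 − 1.022216 = -0.389661
e^{−rT} = 0.918878
e^{−qT} = 0.975663
N(d₁) = 0.736488,  N(d₂) = 0.348394
Call price V = S·e^{−qT}·N(d₁) − K·e^{−rT}·N(d₂) = 71.087503 − 29.701759 = 41.385745
ρ = K·T·e^{−rT}·N(d₂) = 88.169670

price = 41.385745
ρ = 88.169670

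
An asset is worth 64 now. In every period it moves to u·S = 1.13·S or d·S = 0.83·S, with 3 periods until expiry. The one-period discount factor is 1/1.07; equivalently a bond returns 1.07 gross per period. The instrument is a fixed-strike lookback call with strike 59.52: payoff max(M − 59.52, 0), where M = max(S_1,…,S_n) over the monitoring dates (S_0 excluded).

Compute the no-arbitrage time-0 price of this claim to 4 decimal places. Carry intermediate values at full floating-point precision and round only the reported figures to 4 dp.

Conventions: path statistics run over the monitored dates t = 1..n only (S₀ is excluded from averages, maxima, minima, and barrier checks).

price = 18.5921

Set p* = 0.8000 (from d < R < u); the path-dependent value is the discounted p*-expectation over all price paths.
Enumerate all 2^3 = 8 price paths (U = up ×1.13, D = down ×0.83); each path with k up-moves has probability p*^k·(1−p*)^(3−k).
DDD: M=53.1200, payoff=0.0000, prob=0.008000
UDD: M=72.3200, payoff=12.8000, prob=0.032000
DUD: M=60.0256, payoff=0.5056, prob=0.032000
UUD: M=81.7216, payoff=22.2016, prob=0.128000
DDU: M=53.1200, payoff=0.0000, prob=0.032000
UDU: M=72.3200, payoff=12.8000, prob=0.128000
DUU: M=67.8289, payoff=8.3089, prob=0.128000
UUU: M=92.3454, payoff=32.8254, prob=0.512000
Price = Σ prob·payoff / R^3 = 22.776136 / 1.225043 = 18.5921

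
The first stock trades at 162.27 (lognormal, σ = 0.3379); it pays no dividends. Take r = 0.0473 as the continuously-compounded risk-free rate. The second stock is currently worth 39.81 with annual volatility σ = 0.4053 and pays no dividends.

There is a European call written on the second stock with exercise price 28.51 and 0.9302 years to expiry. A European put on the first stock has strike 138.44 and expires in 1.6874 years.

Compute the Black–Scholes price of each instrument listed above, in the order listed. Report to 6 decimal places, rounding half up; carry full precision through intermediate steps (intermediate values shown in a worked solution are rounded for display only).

price(the second stock call K=28.51) = 13.656833
price(the first stock put K=138.44) = 11.526935

[the second stock call K=28.51]
σ√T = 0.4053·√0.9302 = 0.390899
d₁ = (ln(S/K) + (r+σ²/2)T) / (σ√T) = (ln(39.81/28.51) + (0.0473+0.4053²/2)·0.9302) / 0.390899 = (0.333863 + 0.120400) / 0.390899 = 1.162097
d₂ = d₁ − σ√T = 1.162097 − 0.390899 = 0.771198
e^{−rT} = 0.956955
N(d₁) = 0.877402,  N(d₂) = 0.779705
price = S·N(d₁) − K·e^{−rT}·N(d₂) = 34.929372 − 21.272539 = 13.656833
[the first stock put K=138.44]
σ√T = 0.3379·√1.6874 = 0.438932
d₁ = (ln(S/K) + (r+σ²/2)T) / (σ√T) = (ln(162.27/138.44) + (0.0473+0.3379²/2)·1.6874) / 0.438932 = (0.158825 + 0.176145) / 0.438932 = 0.763146
d₂ = d₁ − σ√T = 0.763146 − 0.438932 = 0.324214
e^{−rT} = 0.923288
N(−d₁) = 0.222688,  N(−d₂) = 0.372888
price = K·e^{−rT}·N(−d₂) − S·N(−d₁) = 47.662535 − 36.135600 = 11.526935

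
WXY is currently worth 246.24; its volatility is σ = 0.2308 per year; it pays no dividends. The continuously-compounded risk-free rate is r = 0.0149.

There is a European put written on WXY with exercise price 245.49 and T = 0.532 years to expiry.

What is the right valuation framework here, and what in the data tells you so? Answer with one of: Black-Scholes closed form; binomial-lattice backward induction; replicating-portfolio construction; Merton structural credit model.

Key observation: a European-exercise option on WXY struck at 245.49 — a GBM underlying with constant parameters — admits an analytic price: the data contain no early exercise, no discrete tree, no debt structure.

framework: Black-Scholes closed form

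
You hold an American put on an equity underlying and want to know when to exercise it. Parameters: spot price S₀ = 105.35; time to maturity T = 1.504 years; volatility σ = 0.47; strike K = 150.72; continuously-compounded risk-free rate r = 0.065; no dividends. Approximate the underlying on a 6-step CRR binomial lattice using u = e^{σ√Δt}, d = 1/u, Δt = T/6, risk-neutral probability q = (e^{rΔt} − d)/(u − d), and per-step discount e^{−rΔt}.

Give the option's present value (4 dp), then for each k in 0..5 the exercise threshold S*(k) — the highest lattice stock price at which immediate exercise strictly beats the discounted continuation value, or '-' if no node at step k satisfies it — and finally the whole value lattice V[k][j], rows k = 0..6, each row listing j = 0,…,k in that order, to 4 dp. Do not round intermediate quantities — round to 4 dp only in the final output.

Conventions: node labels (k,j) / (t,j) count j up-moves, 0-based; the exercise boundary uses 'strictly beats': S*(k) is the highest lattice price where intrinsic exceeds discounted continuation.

Δt=0.25067  u=1.26530  d=0.79032  q=0.47603  discount=0.98384
step 6 (expiry): payoffs max(K−S,0) = 125.0478 109.6189 84.9172 45.3700 0.0000 0.0000 0.0000
step 5: (k=5,j=0): S=32.4832, K−S=118.2368, hold=115.8010 ⇒ V=118.2368 exercise | (k=5,j=1): S=52.0055, K−S=98.7145, hold=96.2787 ⇒ V=98.7145 exercise | (k=5,j=2): S=83.2606, K−S=67.4594, hold=65.0236 ⇒ V=67.4594 exercise | (k=5,j=3): S=133.2999, K−S=17.4201, hold=23.3885 ⇒ V=23.3885 continue | (k=5,j=4): S=213.4126, K−S=0.0000, hold=0.0000 ⇒ V=0.0000 continue | (k=5,j=5): S=341.6729, K−S=0.0000, hold=0.0000 ⇒ V=0.0000 continue  boundary S*=83.2606
step 4: (k=4,j=0): S=41.1011, K−S=109.6189, hold=107.1830 ⇒ V=109.6189 exercise | (k=4,j=1): S=65.8028, K−S=84.9172, hold=82.4814 ⇒ V=84.9172 exercise | (k=4,j=2): S=105.3500, K−S=45.3700, hold=45.7294 ⇒ V=45.7294 continue | (k=4,j=3): S=168.6650, K−S=0.0000, hold=12.0569 ⇒ V=12.0569 continue | (k=4,j=4): S=270.0320, K−S=0.0000, hold=0.0000 ⇒ V=0.0000 continue  boundary S*=65.8028
step 3: (k=3,j=0): S=52.0055, K−S=98.7145, hold=96.2787 ⇒ V=98.7145 exercise | (k=3,j=1): S=83.2606, K−S=67.4594, hold=65.1919 ⇒ V=67.4594 exercise | (k=3,j=2): S=133.2999, K−S=17.4201, hold=29.2204 ⇒ V=29.2204 continue | (k=3,j=3): S=213.4126, K−S=0.0000, hold=6.2154 ⇒ V=6.2154 continue  boundary S*=83.2606
step 2: (k=2,j=0): S=65.8028, K−S=84.9172, hold=82.4814 ⇒ V=84.9172 exercise | (k=2,j=1): S=105.3500, K−S=45.3700, hold=48.4606 ⇒ V=48.4606 continue | (k=2,j=2): S=168.6650, K−S=0.0000, hold=17.9742 ⇒ V=17.9742 continue  boundary S*=65.8028
step 1: (k=1,j=0): S=83.2606, K−S=67.4594, hold=66.4710 ⇒ V=67.4594 exercise | (k=1,j=1): S=133.2999, K−S=17.4201, hold=33.3996 ⇒ V=33.3996 continue  boundary S*=83.2606
step 0: (k=0,j=0): S=105.3500, K−S=45.3700, hold=50.4179 ⇒ V=50.4179 continue  boundary S*=-

price = 50.4179
boundary = - 83.2606 65.8028 83.2606 65.8028 83.2606
tree:
50.4179
67.4594 33.3996
84.9172 48.4606 17.9742
98.7145 67.4594 29.2204 6.2154
109.6189 84.9172 45.7294 12.0569 0.0000
118.2368 98.7145 67.4594 23.3885 0.0000 0.0000
125.0478 109.6189 84.9172 45.3700 0.0000 0.0000 0.0000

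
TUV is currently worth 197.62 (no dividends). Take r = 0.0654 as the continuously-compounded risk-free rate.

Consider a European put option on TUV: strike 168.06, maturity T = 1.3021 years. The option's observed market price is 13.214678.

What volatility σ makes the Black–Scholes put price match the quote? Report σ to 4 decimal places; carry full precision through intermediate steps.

sigma = 0.3796

At σ = 0.3796 the Black–Scholes value reproduces the quote:
σ√T = 0.3796·√1.3021 = 0.433160
d₁ = (ln(S/K) + (r+σ²/2)T) / (σ√T) = (ln(197.62/168.06) + (0.0654+0.3796²/2)·1.3021) / 0.433160 = (0.162025 + 0.178971) / 0.433160 = 0.787229
d₂ = d₁ − σ√T = 0.787229 − 0.433160 = 0.354069
e^{−rT} = 0.918368
N(−d₁) = 0.215574,  N(−d₂) = 0.361644
V = K·e^{−rT}·N(−d₂) − S·N(−d₁) = 55.816401 − 42.601724 = 13.214678 (the observed quote) — the price is monotone increasing in volatility, hence this σ is the only solution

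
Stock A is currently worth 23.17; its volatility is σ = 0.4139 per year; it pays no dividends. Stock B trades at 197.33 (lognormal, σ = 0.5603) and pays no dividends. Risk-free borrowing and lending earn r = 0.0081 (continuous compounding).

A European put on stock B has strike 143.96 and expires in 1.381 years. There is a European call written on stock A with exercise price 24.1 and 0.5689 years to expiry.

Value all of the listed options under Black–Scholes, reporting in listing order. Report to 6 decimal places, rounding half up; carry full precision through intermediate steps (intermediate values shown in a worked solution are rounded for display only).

price(stock B put K=143.96) = 21.372905
price(stock A call K=24.1) = 2.533167

[stock B put K=143.96]
σ√T = 0.5603·√1.381 = 0.658442
d₁ = (ln(S/K) + (r+σ²/2)T) / (σ√T) = (ln(197.33/143.96) + (0.0081+0.5603²/2)·1.381) / 0.658442 = (0.315342 + 0.227959) / 0.658442 = 0.825131
d₂ = d₁ − σ√T = 0.825131 − 0.658442 = 0.166689
e^{−rT} = 0.988876
N(−d₁) = 0.204649,  N(−d₂) = 0.433807
price = K·e^{−rT}·N(−d₂) − S·N(−d₁) = 61.756206 − 40.383301 = 21.372905
[stock A call K=24.1]
σ√T = 0.4139·√0.5689 = 0.312186
d₁ = (ln(S/K) + (r+σ²/2)T) / (σ√T) = (ln(23.17/24.1) + (0.0081+0.4139²/2)·0.5689) / 0.312186 = (-0.039354 + 0.053338) / 0.312186 = 0.044796
d₂ = d₁ − σ√T = 0.044796 − 0.312186 = -0.267390
e^{−rT} = 0.995403
N(d₁) = 0.517865,  N(d₂) = 0.394584
price = S·N(d₁) − K·e^{−rT}·N(d₂) = 11.998931 − 9.465764 = 2.533167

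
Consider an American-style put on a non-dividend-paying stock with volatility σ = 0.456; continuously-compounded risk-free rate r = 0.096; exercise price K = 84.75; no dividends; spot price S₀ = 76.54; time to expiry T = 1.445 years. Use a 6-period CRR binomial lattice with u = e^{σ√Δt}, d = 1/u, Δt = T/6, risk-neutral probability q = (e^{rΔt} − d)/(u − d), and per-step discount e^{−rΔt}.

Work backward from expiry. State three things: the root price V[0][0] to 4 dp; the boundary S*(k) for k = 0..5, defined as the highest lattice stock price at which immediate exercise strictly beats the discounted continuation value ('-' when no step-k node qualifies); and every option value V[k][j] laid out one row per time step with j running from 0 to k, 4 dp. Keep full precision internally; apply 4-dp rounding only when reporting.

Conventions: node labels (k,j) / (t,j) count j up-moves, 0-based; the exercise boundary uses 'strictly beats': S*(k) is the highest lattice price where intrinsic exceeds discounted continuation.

price = 17.1406
boundary = - - 48.9232 39.1136 48.9232 61.1930
tree:
17.1406
25.2150 9.7477
35.8268 15.6257 4.2371
45.6364 24.2129 7.6406 0.9800
53.4790 35.8268 13.5584 1.9903 0.0000
59.7492 45.6364 23.5570 4.0424 0.0000 0.0000
64.7621 53.4790 35.8268 8.2100 0.0000 0.0000 0.0000

Δt=0.24083  u=1.25080  d=0.79949  q=0.49611  discount=0.97715
step 6 (expiry): payoffs max(K−S,0) = 64.7621 53.4790 35.8268 8.2100 0.0000 0.0000 0.0000
step 5: (k=5,j=0): S=25.0008, K−S=59.7492, hold=57.8122 ⇒ V=59.7492 exercise | (k=5,j=1): S=39.1136, K−S=45.6364, hold=43.6994 ⇒ V=45.6364 exercise | (k=5,j=2): S=61.1930, K−S=23.5570, hold=21.6201 ⇒ V=23.5570 exercise | (k=5,j=3): S=95.7360, K−S=0.0000, hold=4.0424 ⇒ V=4.0424 continue | (k=5,j=4): S=149.7783, K−S=0.0000, hold=0.0000 ⇒ V=0.0000 continue | (k=5,j=5): S=234.3272, K−S=0.0000, hold=0.0000 ⇒ V=0.0000 continue  boundary S*=61.1930
step 4: (k=4,j=0): S=31.2710, K−S=53.4790, hold=51.5421 ⇒ V=53.4790 exercise | (k=4,j=1): S=48.9232, K−S=35.8268, hold=33.8899 ⇒ V=35.8268 exercise | (k=4,j=2): S=76.5400, K−S=8.2100, hold=13.5584 ⇒ V=13.5584 continue | (k=4,j=3): S=119.7463, K−S=0.0000, hold=1.9903 ⇒ V=1.9903 continue | (k=4,j=4): S=187.3423, K−S=0.0000, hold=0.0000 ⇒ V=0.0000 continue  boundary S*=48.9232
step 3: (k=3,j=0): S=39.1136, K−S=45.6364, hold=43.6994 ⇒ V=45.6364 exercise | (k=3,j=1): S=61.1930, K−S=23.5570, hold=24.2129 ⇒ V=24.2129 continue | (k=3,j=2): S=95.7360, K−S=0.0000, hold=7.6406 ⇒ V=7.6406 continue | (k=3,j=3): S=149.7783, K−S=0.0000, hold=0.9800 ⇒ V=0.9800 continue  boundary S*=39.1136
step 2: (k=2,j=0): S=48.9232, K−S=35.8268, hold=34.2078 ⇒ V=35.8268 exercise | (k=2,j=1): S=76.5400, K−S=8.2100, hold=15.6257 ⇒ V=15.6257 continue | (k=2,j=2): S=119.7463, K−S=0.0000, hold=4.2371 ⇒ V=4.2371 continue  boundary S*=48.9232
step 1: (k=1,j=0): S=61.1930, K−S=23.5570, hold=25.2150 ⇒ V=25.2150 continue | (k=1,j=1): S=95.7360, K−S=0.0000, hold=9.7477 ⇒ V=9.7477 continue  boundary S*=-
step 0: (k=0,j=0): S=76.5400, K−S=8.2100, hold=17.1406 ⇒ V=17.1406 continue  boundary S*=-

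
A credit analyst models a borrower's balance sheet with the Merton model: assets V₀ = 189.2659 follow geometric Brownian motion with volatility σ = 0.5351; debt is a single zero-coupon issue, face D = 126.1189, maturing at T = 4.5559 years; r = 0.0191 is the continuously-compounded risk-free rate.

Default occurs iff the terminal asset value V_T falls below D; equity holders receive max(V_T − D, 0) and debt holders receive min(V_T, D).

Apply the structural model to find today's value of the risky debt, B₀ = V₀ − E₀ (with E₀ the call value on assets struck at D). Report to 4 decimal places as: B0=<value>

Apply the equity-as-call identities (strike 126.1189, horizon 4.5559 years):
d₁ = [ln(V₀/D) + (r + σ²/2)T] / (σ√T)
   = [ln(189.2659/126.1189) + (0.0191 + 0.5·0.5351²)·4.5559] / (0.5351·√4.5559)
   = [0.405928 + 0.739268] / 1.142147 = 1.002669
d₂ = d₁ − σ√T = 1.002669 − 1.142147 = -0.139478
N(d₁) = 0.841990,  N(d₂) = 0.444536,  e^(−rT) = 0.916661
E₀ = V₀·N(d₁) − D·e^(−rT)·N(d₂)
   = 189.2659·0.841990 − 126.1189·0.916661·0.444536 = 107.967884
B₀ = V₀ − E₀ = 189.2659 − 107.967884 = 81.298016

B0=81.2980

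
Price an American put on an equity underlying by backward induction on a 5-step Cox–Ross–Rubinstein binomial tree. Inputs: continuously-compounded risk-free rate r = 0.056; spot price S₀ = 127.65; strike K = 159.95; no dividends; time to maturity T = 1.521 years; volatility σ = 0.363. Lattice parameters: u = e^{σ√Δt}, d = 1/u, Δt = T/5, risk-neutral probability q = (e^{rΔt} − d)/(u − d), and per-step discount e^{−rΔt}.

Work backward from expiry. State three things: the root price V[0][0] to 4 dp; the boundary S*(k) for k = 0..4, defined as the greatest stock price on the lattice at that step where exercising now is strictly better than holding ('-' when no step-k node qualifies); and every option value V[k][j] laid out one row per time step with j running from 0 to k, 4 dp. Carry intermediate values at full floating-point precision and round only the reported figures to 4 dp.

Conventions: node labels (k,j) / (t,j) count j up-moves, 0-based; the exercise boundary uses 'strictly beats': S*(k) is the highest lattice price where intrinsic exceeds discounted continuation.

Δt=0.30420, u=1.22166, d=0.81856, q=0.49274, disc=e^(-rΔt)=0.98311
k=5 terminal: V=max(K-S,0) → 113.0395 89.9384 55.4610 4.0052 0.0000 0.0000
k=4: j=0 S=57.3086 intr=102.6414 cont=99.9397 V=102.6414[EX]; j=1 S=85.5304 intr=74.4196 cont=71.7179 V=74.4196[EX]; j=2 S=127.6500 intr=32.3000 cont=29.5983 V=32.3000[EX]; j=3 S=190.5115 intr=0.0000 cont=1.9974 V=1.9974[hold]; j=4 S=284.3293 intr=0.0000 cont=0.0000 V=0.0000[hold]  S*(4)=127.6500
k=3: j=0 S=70.0116 intr=89.9384 cont=87.2367 V=89.9384[EX]; j=1 S=104.4890 intr=55.4610 cont=52.7593 V=55.4610[EX]; j=2 S=155.9448 intr=4.0052 cont=17.0754 V=17.0754[hold]; j=3 S=232.7402 intr=0.0000 cont=0.9961 V=0.9961[hold]  S*(3)=104.4890
k=2: j=0 S=85.5304 intr=74.4196 cont=71.7179 V=74.4196[EX]; j=1 S=127.6500 intr=32.3000 cont=35.9297 V=35.9297[hold]; j=2 S=190.5115 intr=0.0000 cont=8.9979 V=8.9979[hold]  S*(2)=85.5304
k=1: j=0 S=104.4890 intr=55.4610 cont=54.5176 V=55.4610[EX]; j=1 S=155.9448 intr=4.0052 cont=22.2767 V=22.2767[hold]  S*(1)=104.4890
k=0: j=0 S=127.6500 intr=32.3000 cont=38.4493 V=38.4493[hold]  S*(0)=-

price = 38.4493
boundary = - 104.4890 85.5304 104.4890 127.6500
tree:
38.4493
55.4610 22.2767
74.4196 35.9297 8.9979
89.9384 55.4610 17.0754 0.9961
102.6414 74.4196 32.3000 1.9974 0.0000
113.0395 89.9384 55.4610 4.0052 0.0000 0.0000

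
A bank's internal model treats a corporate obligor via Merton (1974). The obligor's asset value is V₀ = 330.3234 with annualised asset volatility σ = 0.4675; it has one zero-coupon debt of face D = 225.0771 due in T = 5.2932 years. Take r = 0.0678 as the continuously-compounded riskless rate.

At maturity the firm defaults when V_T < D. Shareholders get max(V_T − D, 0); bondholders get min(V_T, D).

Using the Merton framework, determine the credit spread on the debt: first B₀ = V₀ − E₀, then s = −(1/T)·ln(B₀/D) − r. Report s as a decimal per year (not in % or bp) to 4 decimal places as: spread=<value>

Equity is a call on the firm's assets struck at D = 225.0771:
d₁ = [ln(V₀/D) + (r + σ²/2)T] / (σ√T)
   = [ln(330.3234/225.0771) + (0.0678 + 0.5·0.4675²)·5.2932] / (0.4675·√5.2932)
   = [0.383629 + 0.937310] / 1.075575 = 1.228123
d₂ = d₁ − σ√T = 1.228123 − 1.075575 = 0.152548
N(d₁) = 0.890300,  N(d₂) = 0.560623,  e^(−rT) = 0.698459
E₀ = V₀·N(d₁) − D·e^(−rT)·N(d₂)
   = 330.3234·0.890300 − 225.0771·0.698459·0.560623 = 205.952943
B₀ = V₀ − E₀ = 330.3234 − 205.952943 = 124.370457
spread = −(1/T)·ln(B₀/D) − r = −(1/5.2932)·ln(124.370457/225.0771) − 0.0678 = 0.04426422

spread=0.0443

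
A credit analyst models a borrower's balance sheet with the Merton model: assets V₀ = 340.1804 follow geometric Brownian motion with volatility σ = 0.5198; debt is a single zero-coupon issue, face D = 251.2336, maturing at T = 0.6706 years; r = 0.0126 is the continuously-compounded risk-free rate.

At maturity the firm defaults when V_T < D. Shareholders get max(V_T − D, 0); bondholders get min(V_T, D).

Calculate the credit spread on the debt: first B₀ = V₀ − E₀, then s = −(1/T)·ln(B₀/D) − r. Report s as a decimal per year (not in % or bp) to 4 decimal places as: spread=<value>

spread=0.1025

Work the structural quantities from V₀ = 340.1804 against face 251.2336:
d₁ = [ln(V₀/D) + (r + σ²/2)T] / (σ√T)
   = [ln(340.1804/251.2336) + (0.0126 + 0.5·0.5198²)·0.6706] / (0.5198·√0.6706)
   = [0.303093 + 0.099045] / 0.425665 = 0.944728
d₂ = d₁ − σ√T = 0.944728 − 0.425665 = 0.519063
N(d₁) = 0.827601,  N(d₂) = 0.698142,  e^(−rT) = 0.991586
E₀ = V₀·N(d₁) − D·e^(−rT)·N(d₂)
   = 340.1804·0.827601 − 251.2336·0.991586·0.698142 = 107.612844
B₀ = V₀ − E₀ = 340.1804 − 107.612844 = 232.567556
spread = −(1/T)·ln(B₀/D) − r = −(1/0.6706)·ln(232.567556/251.2336) − 0.0126 = 0.10252442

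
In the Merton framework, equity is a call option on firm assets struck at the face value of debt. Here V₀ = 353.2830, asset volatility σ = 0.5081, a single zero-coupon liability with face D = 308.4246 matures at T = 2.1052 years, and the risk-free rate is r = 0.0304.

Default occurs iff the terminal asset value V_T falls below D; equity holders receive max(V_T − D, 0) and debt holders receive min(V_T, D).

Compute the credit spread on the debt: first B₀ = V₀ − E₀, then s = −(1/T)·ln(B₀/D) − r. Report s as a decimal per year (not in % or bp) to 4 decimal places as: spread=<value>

Equity is a call on the firm's assets struck at D = 308.4246:
d₁ = [ln(V₀/D) + (r + σ²/2)T] / (σ√T)
   = [ln(353.2830/308.4246) + (0.0304 + 0.5·0.5081²)·2.1052] / (0.5081·√2.1052)
   = [0.135792 + 0.335743] / 0.737218 = 0.639614
d₂ = d₁ − σ√T = 0.639614 − 0.737218 = -0.097603
N(d₁) = 0.738788,  N(d₂) = 0.461124,  e^(−rT) = 0.938007
E₀ = V₀·N(d₁) − D·e^(−rT)·N(d₂)
   = 353.2830·0.738788 − 308.4246·0.938007·0.461124 = 127.596297
B₀ = V₀ − E₀ = 353.2830 − 127.596297 = 225.686703
spread = −(1/T)·ln(B₀/D) − r = −(1/2.1052)·ln(225.686703/308.4246) − 0.0304 = 0.11796103

spread=0.1180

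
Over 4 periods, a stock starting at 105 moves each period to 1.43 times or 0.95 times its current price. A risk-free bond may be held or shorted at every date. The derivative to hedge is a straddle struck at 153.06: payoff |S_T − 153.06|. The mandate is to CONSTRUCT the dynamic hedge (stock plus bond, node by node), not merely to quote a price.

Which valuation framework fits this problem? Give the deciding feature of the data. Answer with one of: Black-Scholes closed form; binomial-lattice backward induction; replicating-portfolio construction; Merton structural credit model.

framework: replicating-portfolio construction

Key observation: the mandate to exhibit the hedge at every date and state singles out the replicating-portfolio construction on the 4-period tree with factors 1.43 and 0.95 from 105.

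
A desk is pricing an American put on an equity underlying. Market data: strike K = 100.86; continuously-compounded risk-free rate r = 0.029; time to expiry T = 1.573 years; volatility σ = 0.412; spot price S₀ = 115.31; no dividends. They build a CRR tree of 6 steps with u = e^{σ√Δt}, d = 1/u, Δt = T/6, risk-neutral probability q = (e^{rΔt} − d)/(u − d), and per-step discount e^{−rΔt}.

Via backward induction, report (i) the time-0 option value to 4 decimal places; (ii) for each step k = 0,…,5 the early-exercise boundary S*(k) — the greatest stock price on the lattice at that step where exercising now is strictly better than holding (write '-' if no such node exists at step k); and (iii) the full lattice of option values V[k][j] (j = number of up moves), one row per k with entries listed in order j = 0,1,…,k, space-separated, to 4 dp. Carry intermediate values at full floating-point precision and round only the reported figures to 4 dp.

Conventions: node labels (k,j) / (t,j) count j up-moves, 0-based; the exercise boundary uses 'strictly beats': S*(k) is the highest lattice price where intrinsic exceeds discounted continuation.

params: Δt=0.26217 u=1.23485 d=0.80981 q=0.46541 e^(-rΔt)=0.99243
t_6 payoffs: 68.3384 51.2689 25.2402 0.0000 0.0000 0.0000 0.0000
t_5: node(5,0) S=40.1595 payoff=60.7005 vs cont=59.9366 → 60.7005 [stop]  node(5,1) S=61.2378 payoff=39.6222 vs cont=38.8583 → 39.6222 [stop]  node(5,2) S=93.3794 payoff=7.4806 vs cont=13.3909 → 13.3909 [wait]  node(5,3) S=142.3911 payoff=0.0000 vs cont=0.0000 → 0.0000 [wait]  node(5,4) S=217.1272 payoff=0.0000 vs cont=0.0000 → 0.0000 [wait]  node(5,5) S=331.0898 payoff=0.0000 vs cont=0.0000 → 0.0000 [wait]  ⇒ S*(5)=61.2378
t_4: node(4,0) S=49.5911 payoff=51.2689 vs cont=50.5050 → 51.2689 [stop]  node(4,1) S=75.6198 payoff=25.2402 vs cont=27.2062 → 27.2062 [wait]  node(4,2) S=115.3100 payoff=0.0000 vs cont=7.1044 → 7.1044 [wait]  node(4,3) S=175.8322 payoff=0.0000 vs cont=0.0000 → 0.0000 [wait]  node(4,4) S=268.1205 payoff=0.0000 vs cont=0.0000 → 0.0000 [wait]  ⇒ S*(4)=49.5911
t_3: node(3,0) S=61.2378 payoff=39.6222 vs cont=39.7663 → 39.7663 [wait]  node(3,1) S=93.3794 payoff=7.4806 vs cont=17.7154 → 17.7154 [wait]  node(3,2) S=142.3911 payoff=0.0000 vs cont=3.7692 → 3.7692 [wait]  node(3,3) S=217.1272 payoff=0.0000 vs cont=0.0000 → 0.0000 [wait]  ⇒ S*(3)=-
t_2: node(2,0) S=75.6198 payoff=25.2402 vs cont=29.2801 → 29.2801 [wait]  node(2,1) S=115.3100 payoff=0.0000 vs cont=11.1396 → 11.1396 [wait]  node(2,2) S=175.8322 payoff=0.0000 vs cont=1.9997 → 1.9997 [wait]  ⇒ S*(2)=-
t_1: node(1,0) S=93.3794 payoff=7.4806 vs cont=20.6795 → 20.6795 [wait]  node(1,1) S=142.3911 payoff=0.0000 vs cont=6.8336 → 6.8336 [wait]  ⇒ S*(1)=-
t_0: node(0,0) S=115.3100 payoff=0.0000 vs cont=14.1277 → 14.1277 [wait]  ⇒ S*(0)=-

price = 14.1277
boundary = - - - - 49.5911 61.2378
tree:
14.1277
20.6795 6.8336
29.2801 11.1396 1.9997
39.7663 17.7154 3.7692 0.0000
51.2689 27.2062 7.1044 0.0000 0.0000
60.7005 39.6222 13.3909 0.0000 0.0000 0.0000
68.3384 51.2689 25.2402 0.0000 0.0000 0.0000 0.0000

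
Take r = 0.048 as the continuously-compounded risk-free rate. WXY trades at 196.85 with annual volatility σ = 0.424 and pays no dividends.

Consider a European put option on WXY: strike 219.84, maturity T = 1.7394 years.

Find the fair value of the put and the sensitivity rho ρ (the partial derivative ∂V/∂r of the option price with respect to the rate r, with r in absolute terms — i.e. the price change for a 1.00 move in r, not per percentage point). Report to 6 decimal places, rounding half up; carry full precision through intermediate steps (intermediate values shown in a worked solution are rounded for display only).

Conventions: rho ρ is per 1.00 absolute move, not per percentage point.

price = 46.681816
ρ = -221.073143

σ√T = 0.424·√1.7394 = 0.559198
d₁ = (ln(S/K) + (r+σ²/2)T) / (σ√T) = (ln(196.85/219.84) + (0.048+0.424²/2)·1.7394) / 0.559198 = (-0.110458 + 0.239842) / 0.559198 = 0.231375
d₂ = d₁ − σ√T = 0.231375 − 0.559198 = -0.327823
e^{−rT} = 0.919899
N(−d₁) = 0.408512,  N(−d₂) = 0.628477
Put price V = K·e^{−rT}·N(−d₂) − S·N(−d₁) = 127.097357 − 80.415541 = 46.681816
ρ = −K·T·e^{−rT}·N(−d₂) = -221.073143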